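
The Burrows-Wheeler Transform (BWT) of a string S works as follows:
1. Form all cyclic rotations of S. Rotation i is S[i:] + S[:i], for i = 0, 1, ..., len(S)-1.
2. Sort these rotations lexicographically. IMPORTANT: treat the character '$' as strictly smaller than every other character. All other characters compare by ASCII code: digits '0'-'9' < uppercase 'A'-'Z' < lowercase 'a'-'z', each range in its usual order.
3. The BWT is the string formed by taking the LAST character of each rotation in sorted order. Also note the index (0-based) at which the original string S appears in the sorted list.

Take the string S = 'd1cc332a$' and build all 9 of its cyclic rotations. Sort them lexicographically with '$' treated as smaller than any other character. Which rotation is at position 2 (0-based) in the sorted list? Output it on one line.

Answer: 2a$d1cc33

Derivation:
All 9 rotations (rotation i = S[i:]+S[:i]):
  rot[0] = d1cc332a$
  rot[1] = 1cc332a$d
  rot[2] = cc332a$d1
  rot[3] = c332a$d1c
  rot[4] = 332a$d1cc
  rot[5] = 32a$d1cc3
  rot[6] = 2a$d1cc33
  rot[7] = a$d1cc332
  rot[8] = $d1cc332a
Sorted (with $ < everything):
  sorted[0] = $d1cc332a
  sorted[1] = 1cc332a$d
  sorted[2] = 2a$d1cc33
  sorted[3] = 32a$d1cc3
  sorted[4] = 332a$d1cc
  sorted[5] = a$d1cc332
  sorted[6] = c332a$d1c
  sorted[7] = cc332a$d1
  sorted[8] = d1cc332a$
sorted[2] = 2a$d1cc33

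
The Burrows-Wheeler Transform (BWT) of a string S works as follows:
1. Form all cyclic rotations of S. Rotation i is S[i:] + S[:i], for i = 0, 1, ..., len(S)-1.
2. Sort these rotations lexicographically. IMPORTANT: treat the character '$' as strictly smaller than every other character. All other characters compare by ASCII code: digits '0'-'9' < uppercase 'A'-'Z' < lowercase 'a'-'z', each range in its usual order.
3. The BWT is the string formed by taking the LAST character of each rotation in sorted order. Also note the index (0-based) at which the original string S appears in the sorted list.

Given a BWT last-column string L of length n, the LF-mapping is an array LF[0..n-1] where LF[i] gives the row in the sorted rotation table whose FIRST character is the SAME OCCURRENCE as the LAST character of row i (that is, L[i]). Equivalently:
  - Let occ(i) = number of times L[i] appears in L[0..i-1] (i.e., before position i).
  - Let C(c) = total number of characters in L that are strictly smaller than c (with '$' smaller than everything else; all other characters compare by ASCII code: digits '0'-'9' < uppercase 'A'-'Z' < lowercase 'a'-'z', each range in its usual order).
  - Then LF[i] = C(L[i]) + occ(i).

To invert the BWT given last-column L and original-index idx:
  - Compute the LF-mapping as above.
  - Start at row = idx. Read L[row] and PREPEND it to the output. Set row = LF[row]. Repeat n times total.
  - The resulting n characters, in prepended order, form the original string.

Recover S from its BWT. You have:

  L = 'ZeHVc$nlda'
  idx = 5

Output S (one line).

Answer: candleHVZ$

Derivation:
LF mapping: 3 7 1 2 5 0 9 8 6 4
Walk LF starting at row 5, prepending L[row]:
  step 1: row=5, L[5]='$', prepend. Next row=LF[5]=0
  step 2: row=0, L[0]='Z', prepend. Next row=LF[0]=3
  step 3: row=3, L[3]='V', prepend. Next row=LF[3]=2
  step 4: row=2, L[2]='H', prepend. Next row=LF[2]=1
  step 5: row=1, L[1]='e', prepend. Next row=LF[1]=7
  step 6: row=7, L[7]='l', prepend. Next row=LF[7]=8
  step 7: row=8, L[8]='d', prepend. Next row=LF[8]=6
  step 8: row=6, L[6]='n', prepend. Next row=LF[6]=9
  step 9: row=9, L[9]='a', prepend. Next row=LF[9]=4
  step 10: row=4, L[4]='c', prepend. Next row=LF[4]=5
Reversed output: candleHVZ$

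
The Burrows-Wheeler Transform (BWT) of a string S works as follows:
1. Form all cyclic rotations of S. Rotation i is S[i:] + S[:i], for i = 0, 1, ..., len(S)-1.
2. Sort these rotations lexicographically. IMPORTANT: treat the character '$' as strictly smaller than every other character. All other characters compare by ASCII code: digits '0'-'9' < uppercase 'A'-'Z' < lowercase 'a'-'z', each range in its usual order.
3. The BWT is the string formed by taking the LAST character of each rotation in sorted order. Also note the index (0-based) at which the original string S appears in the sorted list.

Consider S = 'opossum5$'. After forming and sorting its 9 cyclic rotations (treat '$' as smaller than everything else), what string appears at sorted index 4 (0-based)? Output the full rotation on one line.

Answer: ossum5$op

Derivation:
All 9 rotations (rotation i = S[i:]+S[:i]):
  rot[0] = opossum5$
  rot[1] = possum5$o
  rot[2] = ossum5$op
  rot[3] = ssum5$opo
  rot[4] = sum5$opos
  rot[5] = um5$oposs
  rot[6] = m5$opossu
  rot[7] = 5$opossum
  rot[8] = $opossum5
Sorted (with $ < everything):
  sorted[0] = $opossum5
  sorted[1] = 5$opossum
  sorted[2] = m5$opossu
  sorted[3] = opossum5$
  sorted[4] = ossum5$op
  sorted[5] = possum5$o
  sorted[6] = ssum5$opo
  sorted[7] = sum5$opos
  sorted[8] = um5$oposs
sorted[4] = ossum5$op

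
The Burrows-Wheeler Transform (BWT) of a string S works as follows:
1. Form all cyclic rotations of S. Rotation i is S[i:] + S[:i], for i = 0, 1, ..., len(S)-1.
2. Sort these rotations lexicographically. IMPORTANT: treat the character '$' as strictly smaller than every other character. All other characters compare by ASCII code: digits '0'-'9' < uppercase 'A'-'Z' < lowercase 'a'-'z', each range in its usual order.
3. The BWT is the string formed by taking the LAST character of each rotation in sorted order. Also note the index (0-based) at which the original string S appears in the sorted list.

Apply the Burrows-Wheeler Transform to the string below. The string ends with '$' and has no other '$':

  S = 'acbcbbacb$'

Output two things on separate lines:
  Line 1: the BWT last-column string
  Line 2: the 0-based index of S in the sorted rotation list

All 10 rotations (rotation i = S[i:]+S[:i]):
  rot[0] = acbcbbacb$
  rot[1] = cbcbbacb$a
  rot[2] = bcbbacb$ac
  rot[3] = cbbacb$acb
  rot[4] = bbacb$acbc
  rot[5] = bacb$acbcb
  rot[6] = acb$acbcbb
  rot[7] = cb$acbcbba
  rot[8] = b$acbcbbac
  rot[9] = $acbcbbacb
Sorted (with $ < everything):
  sorted[0] = $acbcbbacb  (last char: 'b')
  sorted[1] = acb$acbcbb  (last char: 'b')
  sorted[2] = acbcbbacb$  (last char: '$')
  sorted[3] = b$acbcbbac  (last char: 'c')
  sorted[4] = bacb$acbcb  (last char: 'b')
  sorted[5] = bbacb$acbc  (last char: 'c')
  sorted[6] = bcbbacb$ac  (last char: 'c')
  sorted[7] = cb$acbcbba  (last char: 'a')
  sorted[8] = cbbacb$acb  (last char: 'b')
  sorted[9] = cbcbbacb$a  (last char: 'a')
Last column: bb$cbccaba
Original string S is at sorted index 2

Answer: bb$cbccaba
2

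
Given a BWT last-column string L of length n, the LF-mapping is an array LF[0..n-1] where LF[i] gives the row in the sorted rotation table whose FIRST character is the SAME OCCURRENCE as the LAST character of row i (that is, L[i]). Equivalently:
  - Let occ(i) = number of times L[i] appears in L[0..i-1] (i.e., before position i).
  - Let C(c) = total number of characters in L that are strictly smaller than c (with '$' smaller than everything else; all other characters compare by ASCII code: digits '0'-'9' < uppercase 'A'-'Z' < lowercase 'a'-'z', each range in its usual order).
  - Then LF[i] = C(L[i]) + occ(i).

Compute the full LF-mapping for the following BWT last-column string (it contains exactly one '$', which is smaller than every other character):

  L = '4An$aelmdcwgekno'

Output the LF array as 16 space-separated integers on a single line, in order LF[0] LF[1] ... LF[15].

Char counts: '$':1, '4':1, 'A':1, 'a':1, 'c':1, 'd':1, 'e':2, 'g':1, 'k':1, 'l':1, 'm':1, 'n':2, 'o':1, 'w':1
C (first-col start): C('$')=0, C('4')=1, C('A')=2, C('a')=3, C('c')=4, C('d')=5, C('e')=6, C('g')=8, C('k')=9, C('l')=10, C('m')=11, C('n')=12, C('o')=14, C('w')=15
L[0]='4': occ=0, LF[0]=C('4')+0=1+0=1
L[1]='A': occ=0, LF[1]=C('A')+0=2+0=2
L[2]='n': occ=0, LF[2]=C('n')+0=12+0=12
L[3]='$': occ=0, LF[3]=C('$')+0=0+0=0
L[4]='a': occ=0, LF[4]=C('a')+0=3+0=3
L[5]='e': occ=0, LF[5]=C('e')+0=6+0=6
L[6]='l': occ=0, LF[6]=C('l')+0=10+0=10
L[7]='m': occ=0, LF[7]=C('m')+0=11+0=11
L[8]='d': occ=0, LF[8]=C('d')+0=5+0=5
L[9]='c': occ=0, LF[9]=C('c')+0=4+0=4
L[10]='w': occ=0, LF[10]=C('w')+0=15+0=15
L[11]='g': occ=0, LF[11]=C('g')+0=8+0=8
L[12]='e': occ=1, LF[12]=C('e')+1=6+1=7
L[13]='k': occ=0, LF[13]=C('k')+0=9+0=9
L[14]='n': occ=1, LF[14]=C('n')+1=12+1=13
L[15]='o': occ=0, LF[15]=C('o')+0=14+0=14

Answer: 1 2 12 0 3 6 10 11 5 4 15 8 7 9 13 14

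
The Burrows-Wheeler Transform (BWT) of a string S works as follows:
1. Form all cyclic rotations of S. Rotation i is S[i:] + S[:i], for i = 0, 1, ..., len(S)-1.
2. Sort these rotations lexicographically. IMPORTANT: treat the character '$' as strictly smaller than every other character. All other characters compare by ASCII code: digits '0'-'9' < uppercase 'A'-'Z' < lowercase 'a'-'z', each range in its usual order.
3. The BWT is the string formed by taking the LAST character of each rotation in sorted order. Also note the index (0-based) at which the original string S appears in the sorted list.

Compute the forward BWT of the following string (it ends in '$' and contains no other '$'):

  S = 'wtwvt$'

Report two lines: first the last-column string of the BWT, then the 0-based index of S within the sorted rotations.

Answer: tvww$t
4

Derivation:
All 6 rotations (rotation i = S[i:]+S[:i]):
  rot[0] = wtwvt$
  rot[1] = twvt$w
  rot[2] = wvt$wt
  rot[3] = vt$wtw
  rot[4] = t$wtwv
  rot[5] = $wtwvt
Sorted (with $ < everything):
  sorted[0] = $wtwvt  (last char: 't')
  sorted[1] = t$wtwv  (last char: 'v')
  sorted[2] = twvt$w  (last char: 'w')
  sorted[3] = vt$wtw  (last char: 'w')
  sorted[4] = wtwvt$  (last char: '$')
  sorted[5] = wvt$wt  (last char: 't')
Last column: tvww$t
Original string S is at sorted index 4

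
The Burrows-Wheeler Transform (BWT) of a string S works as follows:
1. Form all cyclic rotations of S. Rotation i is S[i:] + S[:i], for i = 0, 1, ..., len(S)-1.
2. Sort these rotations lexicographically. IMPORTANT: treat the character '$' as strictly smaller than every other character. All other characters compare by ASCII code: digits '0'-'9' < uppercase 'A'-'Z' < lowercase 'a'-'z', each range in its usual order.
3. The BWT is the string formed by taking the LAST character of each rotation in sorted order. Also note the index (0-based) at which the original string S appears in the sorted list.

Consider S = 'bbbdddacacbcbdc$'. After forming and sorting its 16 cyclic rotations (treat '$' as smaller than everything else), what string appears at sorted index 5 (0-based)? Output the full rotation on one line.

All 16 rotations (rotation i = S[i:]+S[:i]):
  rot[0] = bbbdddacacbcbdc$
  rot[1] = bbdddacacbcbdc$b
  rot[2] = bdddacacbcbdc$bb
  rot[3] = dddacacbcbdc$bbb
  rot[4] = ddacacbcbdc$bbbd
  rot[5] = dacacbcbdc$bbbdd
  rot[6] = acacbcbdc$bbbddd
  rot[7] = cacbcbdc$bbbddda
  rot[8] = acbcbdc$bbbdddac
  rot[9] = cbcbdc$bbbdddaca
  rot[10] = bcbdc$bbbdddacac
  rot[11] = cbdc$bbbdddacacb
  rot[12] = bdc$bbbdddacacbc
  rot[13] = dc$bbbdddacacbcb
  rot[14] = c$bbbdddacacbcbd
  rot[15] = $bbbdddacacbcbdc
Sorted (with $ < everything):
  sorted[0] = $bbbdddacacbcbdc
  sorted[1] = acacbcbdc$bbbddd
  sorted[2] = acbcbdc$bbbdddac
  sorted[3] = bbbdddacacbcbdc$
  sorted[4] = bbdddacacbcbdc$b
  sorted[5] = bcbdc$bbbdddacac
  sorted[6] = bdc$bbbdddacacbc
  sorted[7] = bdddacacbcbdc$bb
  sorted[8] = c$bbbdddacacbcbd
  sorted[9] = cacbcbdc$bbbddda
  sorted[10] = cbcbdc$bbbdddaca
  sorted[11] = cbdc$bbbdddacacb
  sorted[12] = dacacbcbdc$bbbdd
  sorted[13] = dc$bbbdddacacbcb
  sorted[14] = ddacacbcbdc$bbbd
  sorted[15] = dddacacbcbdc$bbb
sorted[5] = bcbdc$bbbdddacac

Answer: bcbdc$bbbdddacac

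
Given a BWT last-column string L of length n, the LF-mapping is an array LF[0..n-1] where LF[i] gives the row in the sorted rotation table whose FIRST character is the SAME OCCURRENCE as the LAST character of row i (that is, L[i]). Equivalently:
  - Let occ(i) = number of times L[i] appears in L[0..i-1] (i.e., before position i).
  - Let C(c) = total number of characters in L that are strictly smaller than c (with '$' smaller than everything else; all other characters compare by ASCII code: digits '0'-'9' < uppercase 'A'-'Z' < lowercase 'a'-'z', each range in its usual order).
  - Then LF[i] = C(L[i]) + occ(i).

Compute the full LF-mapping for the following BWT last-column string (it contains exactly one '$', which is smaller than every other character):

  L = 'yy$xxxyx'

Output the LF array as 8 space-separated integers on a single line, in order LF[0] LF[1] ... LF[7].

Char counts: '$':1, 'x':4, 'y':3
C (first-col start): C('$')=0, C('x')=1, C('y')=5
L[0]='y': occ=0, LF[0]=C('y')+0=5+0=5
L[1]='y': occ=1, LF[1]=C('y')+1=5+1=6
L[2]='$': occ=0, LF[2]=C('$')+0=0+0=0
L[3]='x': occ=0, LF[3]=C('x')+0=1+0=1
L[4]='x': occ=1, LF[4]=C('x')+1=1+1=2
L[5]='x': occ=2, LF[5]=C('x')+2=1+2=3
L[6]='y': occ=2, LF[6]=C('y')+2=5+2=7
L[7]='x': occ=3, LF[7]=C('x')+3=1+3=4

Answer: 5 6 0 1 2 3 7 4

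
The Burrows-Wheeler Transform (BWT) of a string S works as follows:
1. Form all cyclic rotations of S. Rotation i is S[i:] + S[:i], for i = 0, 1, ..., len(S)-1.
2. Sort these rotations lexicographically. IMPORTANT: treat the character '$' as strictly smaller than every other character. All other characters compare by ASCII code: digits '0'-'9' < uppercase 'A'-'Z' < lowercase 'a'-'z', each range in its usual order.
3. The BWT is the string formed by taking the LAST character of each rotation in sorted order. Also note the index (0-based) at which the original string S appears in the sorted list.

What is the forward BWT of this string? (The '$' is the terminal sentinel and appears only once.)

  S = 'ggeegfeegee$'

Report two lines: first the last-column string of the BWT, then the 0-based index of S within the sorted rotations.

All 12 rotations (rotation i = S[i:]+S[:i]):
  rot[0] = ggeegfeegee$
  rot[1] = geegfeegee$g
  rot[2] = eegfeegee$gg
  rot[3] = egfeegee$gge
  rot[4] = gfeegee$ggee
  rot[5] = feegee$ggeeg
  rot[6] = eegee$ggeegf
  rot[7] = egee$ggeegfe
  rot[8] = gee$ggeegfee
  rot[9] = ee$ggeegfeeg
  rot[10] = e$ggeegfeege
  rot[11] = $ggeegfeegee
Sorted (with $ < everything):
  sorted[0] = $ggeegfeegee  (last char: 'e')
  sorted[1] = e$ggeegfeege  (last char: 'e')
  sorted[2] = ee$ggeegfeeg  (last char: 'g')
  sorted[3] = eegee$ggeegf  (last char: 'f')
  sorted[4] = eegfeegee$gg  (last char: 'g')
  sorted[5] = egee$ggeegfe  (last char: 'e')
  sorted[6] = egfeegee$gge  (last char: 'e')
  sorted[7] = feegee$ggeeg  (last char: 'g')
  sorted[8] = gee$ggeegfee  (last char: 'e')
  sorted[9] = geegfeegee$g  (last char: 'g')
  sorted[10] = gfeegee$ggee  (last char: 'e')
  sorted[11] = ggeegfeegee$  (last char: '$')
Last column: eegfgeegege$
Original string S is at sorted index 11

Answer: eegfgeegege$
11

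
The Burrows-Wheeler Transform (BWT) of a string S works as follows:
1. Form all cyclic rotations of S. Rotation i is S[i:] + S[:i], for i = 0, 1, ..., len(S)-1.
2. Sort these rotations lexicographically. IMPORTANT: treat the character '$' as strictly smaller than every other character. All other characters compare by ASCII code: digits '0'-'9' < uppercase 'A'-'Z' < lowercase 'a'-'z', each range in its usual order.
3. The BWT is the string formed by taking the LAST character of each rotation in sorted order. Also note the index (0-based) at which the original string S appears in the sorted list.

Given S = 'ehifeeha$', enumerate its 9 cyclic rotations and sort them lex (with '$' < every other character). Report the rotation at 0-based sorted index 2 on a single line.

All 9 rotations (rotation i = S[i:]+S[:i]):
  rot[0] = ehifeeha$
  rot[1] = hifeeha$e
  rot[2] = ifeeha$eh
  rot[3] = feeha$ehi
  rot[4] = eeha$ehif
  rot[5] = eha$ehife
  rot[6] = ha$ehifee
  rot[7] = a$ehifeeh
  rot[8] = $ehifeeha
Sorted (with $ < everything):
  sorted[0] = $ehifeeha
  sorted[1] = a$ehifeeh
  sorted[2] = eeha$ehif
  sorted[3] = eha$ehife
  sorted[4] = ehifeeha$
  sorted[5] = feeha$ehi
  sorted[6] = ha$ehifee
  sorted[7] = hifeeha$e
  sorted[8] = ifeeha$eh
sorted[2] = eeha$ehif

Answer: eeha$ehif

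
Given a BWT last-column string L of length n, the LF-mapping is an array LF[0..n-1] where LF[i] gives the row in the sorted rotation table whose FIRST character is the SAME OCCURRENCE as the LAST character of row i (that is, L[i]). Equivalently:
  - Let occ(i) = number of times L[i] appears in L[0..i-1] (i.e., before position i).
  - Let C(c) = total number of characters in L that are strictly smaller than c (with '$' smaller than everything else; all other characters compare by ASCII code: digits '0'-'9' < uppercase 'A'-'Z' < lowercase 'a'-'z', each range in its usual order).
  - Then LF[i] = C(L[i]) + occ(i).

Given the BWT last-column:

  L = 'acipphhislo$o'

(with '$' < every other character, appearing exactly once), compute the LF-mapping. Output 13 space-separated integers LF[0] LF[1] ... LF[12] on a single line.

Answer: 1 2 5 10 11 3 4 6 12 7 8 0 9

Derivation:
Char counts: '$':1, 'a':1, 'c':1, 'h':2, 'i':2, 'l':1, 'o':2, 'p':2, 's':1
C (first-col start): C('$')=0, C('a')=1, C('c')=2, C('h')=3, C('i')=5, C('l')=7, C('o')=8, C('p')=10, C('s')=12
L[0]='a': occ=0, LF[0]=C('a')+0=1+0=1
L[1]='c': occ=0, LF[1]=C('c')+0=2+0=2
L[2]='i': occ=0, LF[2]=C('i')+0=5+0=5
L[3]='p': occ=0, LF[3]=C('p')+0=10+0=10
L[4]='p': occ=1, LF[4]=C('p')+1=10+1=11
L[5]='h': occ=0, LF[5]=C('h')+0=3+0=3
L[6]='h': occ=1, LF[6]=C('h')+1=3+1=4
L[7]='i': occ=1, LF[7]=C('i')+1=5+1=6
L[8]='s': occ=0, LF[8]=C('s')+0=12+0=12
L[9]='l': occ=0, LF[9]=C('l')+0=7+0=7
L[10]='o': occ=0, LF[10]=C('o')+0=8+0=8
L[11]='$': occ=0, LF[11]=C('$')+0=0+0=0
L[12]='o': occ=1, LF[12]=C('o')+1=8+1=9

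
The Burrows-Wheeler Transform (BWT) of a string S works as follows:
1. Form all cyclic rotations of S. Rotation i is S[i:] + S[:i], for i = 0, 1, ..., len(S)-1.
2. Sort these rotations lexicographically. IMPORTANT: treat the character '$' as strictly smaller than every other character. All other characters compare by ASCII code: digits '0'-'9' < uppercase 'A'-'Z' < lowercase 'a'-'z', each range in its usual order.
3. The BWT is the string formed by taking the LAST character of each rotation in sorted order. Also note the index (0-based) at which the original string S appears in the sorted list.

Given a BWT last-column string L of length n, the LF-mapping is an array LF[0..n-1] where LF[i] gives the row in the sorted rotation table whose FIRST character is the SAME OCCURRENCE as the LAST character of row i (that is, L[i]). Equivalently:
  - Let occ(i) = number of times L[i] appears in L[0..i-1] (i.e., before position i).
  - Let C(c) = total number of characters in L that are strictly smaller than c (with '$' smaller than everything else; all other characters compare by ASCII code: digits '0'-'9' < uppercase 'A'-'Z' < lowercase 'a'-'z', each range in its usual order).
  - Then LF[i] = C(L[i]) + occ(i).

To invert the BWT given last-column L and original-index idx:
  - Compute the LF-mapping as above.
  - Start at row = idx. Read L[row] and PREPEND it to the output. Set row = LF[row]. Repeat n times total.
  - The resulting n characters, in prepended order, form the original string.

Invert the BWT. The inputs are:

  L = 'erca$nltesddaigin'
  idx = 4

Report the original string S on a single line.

Answer: disintegracandle$

Derivation:
LF mapping: 6 14 3 1 0 12 11 16 7 15 4 5 2 9 8 10 13
Walk LF starting at row 4, prepending L[row]:
  step 1: row=4, L[4]='$', prepend. Next row=LF[4]=0
  step 2: row=0, L[0]='e', prepend. Next row=LF[0]=6
  step 3: row=6, L[6]='l', prepend. Next row=LF[6]=11
  step 4: row=11, L[11]='d', prepend. Next row=LF[11]=5
  step 5: row=5, L[5]='n', prepend. Next row=LF[5]=12
  step 6: row=12, L[12]='a', prepend. Next row=LF[12]=2
  step 7: row=2, L[2]='c', prepend. Next row=LF[2]=3
  step 8: row=3, L[3]='a', prepend. Next row=LF[3]=1
  step 9: row=1, L[1]='r', prepend. Next row=LF[1]=14
  step 10: row=14, L[14]='g', prepend. Next row=LF[14]=8
  step 11: row=8, L[8]='e', prepend. Next row=LF[8]=7
  step 12: row=7, L[7]='t', prepend. Next row=LF[7]=16
  step 13: row=16, L[16]='n', prepend. Next row=LF[16]=13
  step 14: row=13, L[13]='i', prepend. Next row=LF[13]=9
  step 15: row=9, L[9]='s', prepend. Next row=LF[9]=15
  step 16: row=15, L[15]='i', prepend. Next row=LF[15]=10
  step 17: row=10, L[10]='d', prepend. Next row=LF[10]=4
Reversed output: disintegracandle$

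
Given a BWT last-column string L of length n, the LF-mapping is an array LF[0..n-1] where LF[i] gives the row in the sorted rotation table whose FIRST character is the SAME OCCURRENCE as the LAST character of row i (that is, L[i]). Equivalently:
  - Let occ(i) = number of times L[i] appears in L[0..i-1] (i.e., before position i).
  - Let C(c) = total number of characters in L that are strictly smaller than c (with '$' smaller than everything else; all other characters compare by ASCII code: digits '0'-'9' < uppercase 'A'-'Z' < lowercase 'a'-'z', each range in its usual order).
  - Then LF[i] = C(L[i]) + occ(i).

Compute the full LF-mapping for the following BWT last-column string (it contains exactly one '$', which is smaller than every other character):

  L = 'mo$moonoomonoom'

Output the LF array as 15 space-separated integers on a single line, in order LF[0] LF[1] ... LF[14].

Answer: 1 7 0 2 8 9 5 10 11 3 12 6 13 14 4

Derivation:
Char counts: '$':1, 'm':4, 'n':2, 'o':8
C (first-col start): C('$')=0, C('m')=1, C('n')=5, C('o')=7
L[0]='m': occ=0, LF[0]=C('m')+0=1+0=1
L[1]='o': occ=0, LF[1]=C('o')+0=7+0=7
L[2]='$': occ=0, LF[2]=C('$')+0=0+0=0
L[3]='m': occ=1, LF[3]=C('m')+1=1+1=2
L[4]='o': occ=1, LF[4]=C('o')+1=7+1=8
L[5]='o': occ=2, LF[5]=C('o')+2=7+2=9
L[6]='n': occ=0, LF[6]=C('n')+0=5+0=5
L[7]='o': occ=3, LF[7]=C('o')+3=7+3=10
L[8]='o': occ=4, LF[8]=C('o')+4=7+4=11
L[9]='m': occ=2, LF[9]=C('m')+2=1+2=3
L[10]='o': occ=5, LF[10]=C('o')+5=7+5=12
L[11]='n': occ=1, LF[11]=C('n')+1=5+1=6
L[12]='o': occ=6, LF[12]=C('o')+6=7+6=13
L[13]='o': occ=7, LF[13]=C('o')+7=7+7=14
L[14]='m': occ=3, LF[14]=C('m')+3=1+3=4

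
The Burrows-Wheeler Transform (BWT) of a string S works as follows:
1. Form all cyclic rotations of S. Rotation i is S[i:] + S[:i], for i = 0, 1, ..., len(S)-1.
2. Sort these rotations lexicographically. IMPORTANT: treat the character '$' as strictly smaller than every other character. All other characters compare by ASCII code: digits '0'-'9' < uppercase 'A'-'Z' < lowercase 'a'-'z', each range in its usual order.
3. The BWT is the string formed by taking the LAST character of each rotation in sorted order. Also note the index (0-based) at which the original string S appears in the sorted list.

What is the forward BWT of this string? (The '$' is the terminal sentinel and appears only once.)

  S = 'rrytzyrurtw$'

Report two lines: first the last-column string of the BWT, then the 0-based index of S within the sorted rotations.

All 12 rotations (rotation i = S[i:]+S[:i]):
  rot[0] = rrytzyrurtw$
  rot[1] = rytzyrurtw$r
  rot[2] = ytzyrurtw$rr
  rot[3] = tzyrurtw$rry
  rot[4] = zyrurtw$rryt
  rot[5] = yrurtw$rrytz
  rot[6] = rurtw$rrytzy
  rot[7] = urtw$rrytzyr
  rot[8] = rtw$rrytzyru
  rot[9] = tw$rrytzyrur
  rot[10] = w$rrytzyrurt
  rot[11] = $rrytzyrurtw
Sorted (with $ < everything):
  sorted[0] = $rrytzyrurtw  (last char: 'w')
  sorted[1] = rrytzyrurtw$  (last char: '$')
  sorted[2] = rtw$rrytzyru  (last char: 'u')
  sorted[3] = rurtw$rrytzy  (last char: 'y')
  sorted[4] = rytzyrurtw$r  (last char: 'r')
  sorted[5] = tw$rrytzyrur  (last char: 'r')
  sorted[6] = tzyrurtw$rry  (last char: 'y')
  sorted[7] = urtw$rrytzyr  (last char: 'r')
  sorted[8] = w$rrytzyrurt  (last char: 't')
  sorted[9] = yrurtw$rrytz  (last char: 'z')
  sorted[10] = ytzyrurtw$rr  (last char: 'r')
  sorted[11] = zyrurtw$rryt  (last char: 't')
Last column: w$uyrryrtzrt
Original string S is at sorted index 1

Answer: w$uyrryrtzrt
1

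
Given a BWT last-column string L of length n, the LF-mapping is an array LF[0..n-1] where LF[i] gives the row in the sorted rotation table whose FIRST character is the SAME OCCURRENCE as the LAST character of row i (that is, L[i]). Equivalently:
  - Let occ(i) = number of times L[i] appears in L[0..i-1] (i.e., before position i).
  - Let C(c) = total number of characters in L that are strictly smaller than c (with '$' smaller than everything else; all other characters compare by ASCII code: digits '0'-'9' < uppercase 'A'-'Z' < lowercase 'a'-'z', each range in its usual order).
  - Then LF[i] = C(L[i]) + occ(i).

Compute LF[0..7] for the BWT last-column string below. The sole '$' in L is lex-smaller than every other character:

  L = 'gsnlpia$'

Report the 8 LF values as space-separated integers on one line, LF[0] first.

Char counts: '$':1, 'a':1, 'g':1, 'i':1, 'l':1, 'n':1, 'p':1, 's':1
C (first-col start): C('$')=0, C('a')=1, C('g')=2, C('i')=3, C('l')=4, C('n')=5, C('p')=6, C('s')=7
L[0]='g': occ=0, LF[0]=C('g')+0=2+0=2
L[1]='s': occ=0, LF[1]=C('s')+0=7+0=7
L[2]='n': occ=0, LF[2]=C('n')+0=5+0=5
L[3]='l': occ=0, LF[3]=C('l')+0=4+0=4
L[4]='p': occ=0, LF[4]=C('p')+0=6+0=6
L[5]='i': occ=0, LF[5]=C('i')+0=3+0=3
L[6]='a': occ=0, LF[6]=C('a')+0=1+0=1
L[7]='$': occ=0, LF[7]=C('$')+0=0+0=0

Answer: 2 7 5 4 6 3 1 0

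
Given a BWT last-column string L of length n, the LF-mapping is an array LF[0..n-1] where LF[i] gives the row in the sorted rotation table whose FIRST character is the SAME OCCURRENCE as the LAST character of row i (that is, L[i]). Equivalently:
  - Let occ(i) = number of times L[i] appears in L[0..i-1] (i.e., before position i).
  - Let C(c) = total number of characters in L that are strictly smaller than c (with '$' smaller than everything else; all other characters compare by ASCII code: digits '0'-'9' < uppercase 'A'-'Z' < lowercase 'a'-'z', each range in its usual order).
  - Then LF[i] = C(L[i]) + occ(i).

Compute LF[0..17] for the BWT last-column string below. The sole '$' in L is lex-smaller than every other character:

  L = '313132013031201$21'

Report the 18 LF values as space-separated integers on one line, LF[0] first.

Char counts: '$':1, '0':3, '1':6, '2':3, '3':5
C (first-col start): C('$')=0, C('0')=1, C('1')=4, C('2')=10, C('3')=13
L[0]='3': occ=0, LF[0]=C('3')+0=13+0=13
L[1]='1': occ=0, LF[1]=C('1')+0=4+0=4
L[2]='3': occ=1, LF[2]=C('3')+1=13+1=14
L[3]='1': occ=1, LF[3]=C('1')+1=4+1=5
L[4]='3': occ=2, LF[4]=C('3')+2=13+2=15
L[5]='2': occ=0, LF[5]=C('2')+0=10+0=10
L[6]='0': occ=0, LF[6]=C('0')+0=1+0=1
L[7]='1': occ=2, LF[7]=C('1')+2=4+2=6
L[8]='3': occ=3, LF[8]=C('3')+3=13+3=16
L[9]='0': occ=1, LF[9]=C('0')+1=1+1=2
L[10]='3': occ=4, LF[10]=C('3')+4=13+4=17
L[11]='1': occ=3, LF[11]=C('1')+3=4+3=7
L[12]='2': occ=1, LF[12]=C('2')+1=10+1=11
L[13]='0': occ=2, LF[13]=C('0')+2=1+2=3
L[14]='1': occ=4, LF[14]=C('1')+4=4+4=8
L[15]='$': occ=0, LF[15]=C('$')+0=0+0=0
L[16]='2': occ=2, LF[16]=C('2')+2=10+2=12
L[17]='1': occ=5, LF[17]=C('1')+5=4+5=9

Answer: 13 4 14 5 15 10 1 6 16 2 17 7 11 3 8 0 12 9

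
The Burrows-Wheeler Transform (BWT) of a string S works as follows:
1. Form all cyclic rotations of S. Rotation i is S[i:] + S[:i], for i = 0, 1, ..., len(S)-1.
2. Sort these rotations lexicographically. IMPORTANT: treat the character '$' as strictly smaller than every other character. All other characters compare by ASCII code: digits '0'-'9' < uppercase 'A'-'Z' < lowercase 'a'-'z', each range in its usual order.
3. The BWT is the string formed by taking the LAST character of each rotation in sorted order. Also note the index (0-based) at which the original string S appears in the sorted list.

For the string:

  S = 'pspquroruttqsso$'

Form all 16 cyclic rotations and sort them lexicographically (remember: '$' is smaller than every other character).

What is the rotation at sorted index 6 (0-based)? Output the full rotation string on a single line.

Answer: quroruttqsso$psp

Derivation:
All 16 rotations (rotation i = S[i:]+S[:i]):
  rot[0] = pspquroruttqsso$
  rot[1] = spquroruttqsso$p
  rot[2] = pquroruttqsso$ps
  rot[3] = quroruttqsso$psp
  rot[4] = uroruttqsso$pspq
  rot[5] = roruttqsso$pspqu
  rot[6] = oruttqsso$pspqur
  rot[7] = ruttqsso$pspquro
  rot[8] = uttqsso$pspquror
  rot[9] = ttqsso$pspquroru
  rot[10] = tqsso$pspqurorut
  rot[11] = qsso$pspqurorutt
  rot[12] = sso$pspquroruttq
  rot[13] = so$pspquroruttqs
  rot[14] = o$pspquroruttqss
  rot[15] = $pspquroruttqsso
Sorted (with $ < everything):
  sorted[0] = $pspquroruttqsso
  sorted[1] = o$pspquroruttqss
  sorted[2] = oruttqsso$pspqur
  sorted[3] = pquroruttqsso$ps
  sorted[4] = pspquroruttqsso$
  sorted[5] = qsso$pspqurorutt
  sorted[6] = quroruttqsso$psp
  sorted[7] = roruttqsso$pspqu
  sorted[8] = ruttqsso$pspquro
  sorted[9] = so$pspquroruttqs
  sorted[10] = spquroruttqsso$p
  sorted[11] = sso$pspquroruttq
  sorted[12] = tqsso$pspqurorut
  sorted[13] = ttqsso$pspquroru
  sorted[14] = uroruttqsso$pspq
  sorted[15] = uttqsso$pspquror
sorted[6] = quroruttqsso$psp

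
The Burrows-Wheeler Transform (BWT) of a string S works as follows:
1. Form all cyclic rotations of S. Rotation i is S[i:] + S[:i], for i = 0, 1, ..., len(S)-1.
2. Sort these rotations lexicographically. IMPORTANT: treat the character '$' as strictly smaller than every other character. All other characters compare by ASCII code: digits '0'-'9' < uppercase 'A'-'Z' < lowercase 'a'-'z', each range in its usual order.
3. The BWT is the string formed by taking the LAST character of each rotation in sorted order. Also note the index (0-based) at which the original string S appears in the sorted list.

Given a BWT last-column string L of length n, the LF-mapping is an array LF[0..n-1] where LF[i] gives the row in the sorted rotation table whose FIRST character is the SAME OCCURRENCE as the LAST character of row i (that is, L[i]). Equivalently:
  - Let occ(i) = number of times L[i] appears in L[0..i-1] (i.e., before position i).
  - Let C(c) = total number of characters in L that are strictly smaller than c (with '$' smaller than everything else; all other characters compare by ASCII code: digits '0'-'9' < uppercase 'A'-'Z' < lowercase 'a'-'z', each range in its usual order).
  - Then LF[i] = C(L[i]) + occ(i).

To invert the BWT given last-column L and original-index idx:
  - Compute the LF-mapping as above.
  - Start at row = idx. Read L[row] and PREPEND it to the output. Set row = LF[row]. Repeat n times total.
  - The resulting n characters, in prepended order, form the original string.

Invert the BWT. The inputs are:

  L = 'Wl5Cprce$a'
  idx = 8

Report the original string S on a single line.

LF mapping: 3 7 1 2 8 9 5 6 0 4
Walk LF starting at row 8, prepending L[row]:
  step 1: row=8, L[8]='$', prepend. Next row=LF[8]=0
  step 2: row=0, L[0]='W', prepend. Next row=LF[0]=3
  step 3: row=3, L[3]='C', prepend. Next row=LF[3]=2
  step 4: row=2, L[2]='5', prepend. Next row=LF[2]=1
  step 5: row=1, L[1]='l', prepend. Next row=LF[1]=7
  step 6: row=7, L[7]='e', prepend. Next row=LF[7]=6
  step 7: row=6, L[6]='c', prepend. Next row=LF[6]=5
  step 8: row=5, L[5]='r', prepend. Next row=LF[5]=9
  step 9: row=9, L[9]='a', prepend. Next row=LF[9]=4
  step 10: row=4, L[4]='p', prepend. Next row=LF[4]=8
Reversed output: parcel5CW$

Answer: parcel5CW$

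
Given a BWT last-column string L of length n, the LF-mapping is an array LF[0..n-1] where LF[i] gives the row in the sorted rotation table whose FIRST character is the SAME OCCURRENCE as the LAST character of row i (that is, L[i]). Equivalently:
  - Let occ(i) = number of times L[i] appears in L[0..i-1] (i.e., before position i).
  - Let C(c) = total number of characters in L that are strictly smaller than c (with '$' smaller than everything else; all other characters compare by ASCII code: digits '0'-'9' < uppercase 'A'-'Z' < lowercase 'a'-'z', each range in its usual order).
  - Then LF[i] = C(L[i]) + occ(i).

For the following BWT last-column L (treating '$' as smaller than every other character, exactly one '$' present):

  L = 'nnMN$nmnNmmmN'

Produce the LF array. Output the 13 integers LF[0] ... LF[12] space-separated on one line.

Answer: 9 10 1 2 0 11 5 12 3 6 7 8 4

Derivation:
Char counts: '$':1, 'M':1, 'N':3, 'm':4, 'n':4
C (first-col start): C('$')=0, C('M')=1, C('N')=2, C('m')=5, C('n')=9
L[0]='n': occ=0, LF[0]=C('n')+0=9+0=9
L[1]='n': occ=1, LF[1]=C('n')+1=9+1=10
L[2]='M': occ=0, LF[2]=C('M')+0=1+0=1
L[3]='N': occ=0, LF[3]=C('N')+0=2+0=2
L[4]='$': occ=0, LF[4]=C('$')+0=0+0=0
L[5]='n': occ=2, LF[5]=C('n')+2=9+2=11
L[6]='m': occ=0, LF[6]=C('m')+0=5+0=5
L[7]='n': occ=3, LF[7]=C('n')+3=9+3=12
L[8]='N': occ=1, LF[8]=C('N')+1=2+1=3
L[9]='m': occ=1, LF[9]=C('m')+1=5+1=6
L[10]='m': occ=2, LF[10]=C('m')+2=5+2=7
L[11]='m': occ=3, LF[11]=C('m')+3=5+3=8
L[12]='N': occ=2, LF[12]=C('N')+2=2+2=4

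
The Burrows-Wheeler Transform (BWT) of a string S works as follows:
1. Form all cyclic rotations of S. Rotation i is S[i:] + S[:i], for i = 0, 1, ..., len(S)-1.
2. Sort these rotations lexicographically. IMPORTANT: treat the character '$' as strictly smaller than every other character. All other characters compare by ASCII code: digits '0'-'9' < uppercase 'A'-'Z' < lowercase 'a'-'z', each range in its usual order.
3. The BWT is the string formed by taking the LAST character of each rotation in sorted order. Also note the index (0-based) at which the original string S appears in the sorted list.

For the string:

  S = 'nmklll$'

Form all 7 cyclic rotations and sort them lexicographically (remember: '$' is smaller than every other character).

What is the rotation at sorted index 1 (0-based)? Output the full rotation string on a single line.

All 7 rotations (rotation i = S[i:]+S[:i]):
  rot[0] = nmklll$
  rot[1] = mklll$n
  rot[2] = klll$nm
  rot[3] = lll$nmk
  rot[4] = ll$nmkl
  rot[5] = l$nmkll
  rot[6] = $nmklll
Sorted (with $ < everything):
  sorted[0] = $nmklll
  sorted[1] = klll$nm
  sorted[2] = l$nmkll
  sorted[3] = ll$nmkl
  sorted[4] = lll$nmk
  sorted[5] = mklll$n
  sorted[6] = nmklll$
sorted[1] = klll$nm

Answer: klll$nm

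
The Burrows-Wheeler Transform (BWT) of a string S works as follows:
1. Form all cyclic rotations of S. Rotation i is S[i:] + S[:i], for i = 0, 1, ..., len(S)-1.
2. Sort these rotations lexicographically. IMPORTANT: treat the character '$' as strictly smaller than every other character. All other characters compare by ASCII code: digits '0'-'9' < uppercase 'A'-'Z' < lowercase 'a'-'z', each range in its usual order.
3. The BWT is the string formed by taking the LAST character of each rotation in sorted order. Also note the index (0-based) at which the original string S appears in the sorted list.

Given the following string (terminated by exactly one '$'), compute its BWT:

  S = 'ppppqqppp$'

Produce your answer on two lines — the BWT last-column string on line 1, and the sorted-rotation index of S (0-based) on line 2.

All 10 rotations (rotation i = S[i:]+S[:i]):
  rot[0] = ppppqqppp$
  rot[1] = pppqqppp$p
  rot[2] = ppqqppp$pp
  rot[3] = pqqppp$ppp
  rot[4] = qqppp$pppp
  rot[5] = qppp$ppppq
  rot[6] = ppp$ppppqq
  rot[7] = pp$ppppqqp
  rot[8] = p$ppppqqpp
  rot[9] = $ppppqqppp
Sorted (with $ < everything):
  sorted[0] = $ppppqqppp  (last char: 'p')
  sorted[1] = p$ppppqqpp  (last char: 'p')
  sorted[2] = pp$ppppqqp  (last char: 'p')
  sorted[3] = ppp$ppppqq  (last char: 'q')
  sorted[4] = ppppqqppp$  (last char: '$')
  sorted[5] = pppqqppp$p  (last char: 'p')
  sorted[6] = ppqqppp$pp  (last char: 'p')
  sorted[7] = pqqppp$ppp  (last char: 'p')
  sorted[8] = qppp$ppppq  (last char: 'q')
  sorted[9] = qqppp$pppp  (last char: 'p')
Last column: pppq$pppqp
Original string S is at sorted index 4

Answer: pppq$pppqp
4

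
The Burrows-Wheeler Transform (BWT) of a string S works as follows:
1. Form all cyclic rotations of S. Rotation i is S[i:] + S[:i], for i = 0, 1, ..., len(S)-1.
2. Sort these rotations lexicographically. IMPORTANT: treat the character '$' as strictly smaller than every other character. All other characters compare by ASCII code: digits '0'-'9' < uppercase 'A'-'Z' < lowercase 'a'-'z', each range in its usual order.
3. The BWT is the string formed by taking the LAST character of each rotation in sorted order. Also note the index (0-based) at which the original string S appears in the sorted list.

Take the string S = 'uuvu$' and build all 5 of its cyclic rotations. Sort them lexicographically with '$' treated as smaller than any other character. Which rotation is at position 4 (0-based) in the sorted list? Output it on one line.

All 5 rotations (rotation i = S[i:]+S[:i]):
  rot[0] = uuvu$
  rot[1] = uvu$u
  rot[2] = vu$uu
  rot[3] = u$uuv
  rot[4] = $uuvu
Sorted (with $ < everything):
  sorted[0] = $uuvu
  sorted[1] = u$uuv
  sorted[2] = uuvu$
  sorted[3] = uvu$u
  sorted[4] = vu$uu
sorted[4] = vu$uu

Answer: vu$uu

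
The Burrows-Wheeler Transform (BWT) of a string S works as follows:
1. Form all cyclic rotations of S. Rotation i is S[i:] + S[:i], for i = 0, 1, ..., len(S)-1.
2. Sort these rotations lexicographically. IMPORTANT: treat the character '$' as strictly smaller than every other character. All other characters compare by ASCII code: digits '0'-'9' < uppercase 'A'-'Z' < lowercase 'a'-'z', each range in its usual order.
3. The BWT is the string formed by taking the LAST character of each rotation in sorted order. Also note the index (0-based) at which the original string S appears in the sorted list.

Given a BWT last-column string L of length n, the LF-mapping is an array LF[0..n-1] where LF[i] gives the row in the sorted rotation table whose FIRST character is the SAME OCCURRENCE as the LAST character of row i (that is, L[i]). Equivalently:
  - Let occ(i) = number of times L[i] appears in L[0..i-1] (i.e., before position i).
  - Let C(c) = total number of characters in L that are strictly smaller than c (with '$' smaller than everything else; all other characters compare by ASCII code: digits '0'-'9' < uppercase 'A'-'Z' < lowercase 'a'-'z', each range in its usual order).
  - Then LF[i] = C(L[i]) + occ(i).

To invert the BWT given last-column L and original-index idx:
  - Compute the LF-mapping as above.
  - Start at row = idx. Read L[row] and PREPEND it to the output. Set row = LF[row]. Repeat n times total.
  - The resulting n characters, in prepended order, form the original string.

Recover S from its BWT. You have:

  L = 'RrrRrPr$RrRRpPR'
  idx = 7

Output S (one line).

LF mapping: 3 10 11 4 12 1 13 0 5 14 6 7 9 2 8
Walk LF starting at row 7, prepending L[row]:
  step 1: row=7, L[7]='$', prepend. Next row=LF[7]=0
  step 2: row=0, L[0]='R', prepend. Next row=LF[0]=3
  step 3: row=3, L[3]='R', prepend. Next row=LF[3]=4
  step 4: row=4, L[4]='r', prepend. Next row=LF[4]=12
  step 5: row=12, L[12]='p', prepend. Next row=LF[12]=9
  step 6: row=9, L[9]='r', prepend. Next row=LF[9]=14
  step 7: row=14, L[14]='R', prepend. Next row=LF[14]=8
  step 8: row=8, L[8]='R', prepend. Next row=LF[8]=5
  step 9: row=5, L[5]='P', prepend. Next row=LF[5]=1
  step 10: row=1, L[1]='r', prepend. Next row=LF[1]=10
  step 11: row=10, L[10]='R', prepend. Next row=LF[10]=6
  step 12: row=6, L[6]='r', prepend. Next row=LF[6]=13
  step 13: row=13, L[13]='P', prepend. Next row=LF[13]=2
  step 14: row=2, L[2]='r', prepend. Next row=LF[2]=11
  step 15: row=11, L[11]='R', prepend. Next row=LF[11]=7
Reversed output: RrPrRrPRRrprRR$

Answer: RrPrRrPRRrprRR$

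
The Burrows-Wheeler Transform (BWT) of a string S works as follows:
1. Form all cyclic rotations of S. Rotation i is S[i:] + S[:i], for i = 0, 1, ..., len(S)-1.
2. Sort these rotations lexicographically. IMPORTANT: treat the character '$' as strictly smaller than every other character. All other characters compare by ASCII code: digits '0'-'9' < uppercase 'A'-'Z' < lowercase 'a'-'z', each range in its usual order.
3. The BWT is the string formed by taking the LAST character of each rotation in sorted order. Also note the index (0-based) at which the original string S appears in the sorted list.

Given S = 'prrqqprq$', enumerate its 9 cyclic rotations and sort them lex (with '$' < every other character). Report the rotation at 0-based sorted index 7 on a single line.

Answer: rqqprq$pr

Derivation:
All 9 rotations (rotation i = S[i:]+S[:i]):
  rot[0] = prrqqprq$
  rot[1] = rrqqprq$p
  rot[2] = rqqprq$pr
  rot[3] = qqprq$prr
  rot[4] = qprq$prrq
  rot[5] = prq$prrqq
  rot[6] = rq$prrqqp
  rot[7] = q$prrqqpr
  rot[8] = $prrqqprq
Sorted (with $ < everything):
  sorted[0] = $prrqqprq
  sorted[1] = prq$prrqq
  sorted[2] = prrqqprq$
  sorted[3] = q$prrqqpr
  sorted[4] = qprq$prrq
  sorted[5] = qqprq$prr
  sorted[6] = rq$prrqqp
  sorted[7] = rqqprq$pr
  sorted[8] = rrqqprq$p
sorted[7] = rqqprq$pr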